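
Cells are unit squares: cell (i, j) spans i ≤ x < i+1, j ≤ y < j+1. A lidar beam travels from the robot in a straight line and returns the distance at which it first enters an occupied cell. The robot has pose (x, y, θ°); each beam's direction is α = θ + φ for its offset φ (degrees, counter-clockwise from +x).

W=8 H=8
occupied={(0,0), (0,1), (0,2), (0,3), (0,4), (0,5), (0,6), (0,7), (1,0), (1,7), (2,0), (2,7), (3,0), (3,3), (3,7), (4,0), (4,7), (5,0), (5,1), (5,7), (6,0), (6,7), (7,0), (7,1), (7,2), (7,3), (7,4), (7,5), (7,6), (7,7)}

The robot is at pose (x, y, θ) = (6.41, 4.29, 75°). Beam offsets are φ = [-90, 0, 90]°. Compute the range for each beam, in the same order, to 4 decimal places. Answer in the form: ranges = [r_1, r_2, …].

beam 1: φ=-90°, α=345°
  cosα=0.9659 sinα=-0.2588 | (6,4) | tMaxX 0.6108 tMaxY 1.1205 | tΔX 1.0353 tΔY 3.8637
    t=0.6108 [x] (7,4) — stop
  → r_1 = 0.6108
beam 2: φ=0°, α=75°
  cosα=0.2588 sinα=0.9659 | (6,4) | tMaxX 2.2796 tMaxY 0.7350 | tΔX 3.8637 tΔY 1.0353
    t=0.7350 [y] (6,5)
    t=1.7703 [y] (6,6)
    t=2.2796 [x] (7,6) — stop
  → r_2 = 2.2796
beam 3: φ=90°, α=165°
  cosα=-0.9659 sinα=0.2588 | (6,4) | tMaxX 0.4245 tMaxY 2.7432 | tΔX 1.0353 tΔY 3.8637
    t=0.4245 [x] (5,4)
    t=1.4597 [x] (4,4)
    t=2.4950 [x] (3,4)
    t=2.7432 [y] (3,5)
    t=3.5303 [x] (2,5)
    t=4.5656 [x] (1,5)
    t=5.6008 [x] (0,5) — stop
  → r_3 = 5.6008

ranges = [0.6108, 2.2796, 5.6008]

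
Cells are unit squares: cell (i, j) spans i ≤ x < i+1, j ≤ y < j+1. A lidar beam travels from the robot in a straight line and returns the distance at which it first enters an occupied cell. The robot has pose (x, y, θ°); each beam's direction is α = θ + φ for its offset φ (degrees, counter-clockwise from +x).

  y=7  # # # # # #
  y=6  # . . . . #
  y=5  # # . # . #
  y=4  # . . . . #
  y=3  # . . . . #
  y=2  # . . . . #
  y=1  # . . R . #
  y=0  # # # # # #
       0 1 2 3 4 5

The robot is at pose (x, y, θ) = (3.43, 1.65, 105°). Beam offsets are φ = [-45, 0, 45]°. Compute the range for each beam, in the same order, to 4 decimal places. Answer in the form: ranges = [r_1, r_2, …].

ranges = [3.1400, 5.5387, 2.8059]

beam 1: φ=-45°, α=60°
  direction (0.5000, 0.8660); cell (3,1); t to first gridline: x 1.1400, y 0.4041 (then +2.0000 / +1.1547)
    (3,2) via y @ 0.4041
    (4,2) via x @ 1.1400
    (4,3) via y @ 1.5588
    (4,4) via y @ 2.7135
    (5,4) via x @ 3.1400  # hit
  → r_1 = 3.1400
beam 2: φ=0°, α=105°
  direction (-0.2588, 0.9659); cell (3,1); t to first gridline: x 1.6614, y 0.3623 (then +3.8637 / +1.0353)
    (3,2) via y @ 0.3623
    (3,3) via y @ 1.3976
    (2,3) via x @ 1.6614
    (2,4) via y @ 2.4329
    (2,5) via y @ 3.4682
    (2,6) via y @ 4.5035
    (1,6) via x @ 5.5251
    (1,7) via y @ 5.5387  # hit
  → r_2 = 5.5387
beam 3: φ=45°, α=150°
  direction (-0.8660, 0.5000); cell (3,1); t to first gridline: x 0.4965, y 0.7000 (then +1.1547 / +2.0000)
    (2,1) via x @ 0.4965
    (2,2) via y @ 0.7000
    (1,2) via x @ 1.6512
    (1,3) via y @ 2.7000
    (0,3) via x @ 2.8059  # hit
  → r_3 = 2.8059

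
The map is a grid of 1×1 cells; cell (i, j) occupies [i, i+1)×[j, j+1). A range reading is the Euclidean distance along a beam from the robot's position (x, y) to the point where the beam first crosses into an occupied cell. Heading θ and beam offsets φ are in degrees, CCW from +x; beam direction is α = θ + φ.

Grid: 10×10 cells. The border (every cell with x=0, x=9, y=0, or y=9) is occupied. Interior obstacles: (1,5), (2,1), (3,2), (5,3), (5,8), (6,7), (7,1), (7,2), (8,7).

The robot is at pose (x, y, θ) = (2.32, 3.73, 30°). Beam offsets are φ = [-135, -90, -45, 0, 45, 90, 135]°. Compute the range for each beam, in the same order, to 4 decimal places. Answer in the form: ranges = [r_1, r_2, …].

ranges = [2.8263, 1.3600, 2.7745, 6.5587, 5.4559, 1.4665, 1.3666]

beam 1: φ=-135°, α=255°
  d=(-0.2588,-0.9659)  start (2,3)  tX=1.2364 tY=0.7558  stride 1/|dx|=3.8637 1/|dy|=1.0353
    cross y-line → (2,2), t=0.7558
    cross x-line → (1,2), t=1.2364
    cross y-line → (1,1), t=1.7910
    cross y-line → (1,0), t=2.8263 (wall)
  → r_1 = 2.8263
beam 2: φ=-90°, α=300°
  d=(0.5000,-0.8660)  start (2,3)  tX=1.3600 tY=0.8429  stride 1/|dx|=2.0000 1/|dy|=1.1547
    cross y-line → (2,2), t=0.8429
    cross x-line → (3,2), t=1.3600 (wall)
  → r_2 = 1.3600
beam 3: φ=-45°, α=345°
  d=(0.9659,-0.2588)  start (2,3)  tX=0.7040 tY=2.8205  stride 1/|dx|=1.0353 1/|dy|=3.8637
    cross x-line → (3,3), t=0.7040
    cross x-line → (4,3), t=1.7393
    cross x-line → (5,3), t=2.7745 (wall)
  → r_3 = 2.7745
beam 4: φ=0°, α=30°
  d=(0.8660,0.5000)  start (2,3)  tX=0.7852 tY=0.5400  stride 1/|dx|=1.1547 1/|dy|=2.0000
    cross y-line → (2,4), t=0.5400
    cross x-line → (3,4), t=0.7852
    cross x-line → (4,4), t=1.9399
    cross y-line → (4,5), t=2.5400
    cross x-line → (5,5), t=3.0946
    cross x-line → (6,5), t=4.2493
    cross y-line → (6,6), t=4.5400
    cross x-line → (7,6), t=5.4040
    cross y-line → (7,7), t=6.5400
    cross x-line → (8,7), t=6.5587 (wall)
  → r_4 = 6.5587
beam 5: φ=45°, α=75°
  d=(0.2588,0.9659)  start (2,3)  tX=2.6273 tY=0.2795  stride 1/|dx|=3.8637 1/|dy|=1.0353
    cross y-line → (2,4), t=0.2795
    cross y-line → (2,5), t=1.3148
    cross y-line → (2,6), t=2.3501
    cross x-line → (3,6), t=2.6273
    cross y-line → (3,7), t=3.3854
    cross y-line → (3,8), t=4.4206
    cross y-line → (3,9), t=5.4559 (wall)
  → r_5 = 5.4559
beam 6: φ=90°, α=120°
  d=(-0.5000,0.8660)  start (2,3)  tX=0.6400 tY=0.3118  stride 1/|dx|=2.0000 1/|dy|=1.1547
    cross y-line → (2,4), t=0.3118
    cross x-line → (1,4), t=0.6400
    cross y-line → (1,5), t=1.4665 (wall)
  → r_6 = 1.4665
beam 7: φ=135°, α=165°
  d=(-0.9659,0.2588)  start (2,3)  tX=0.3313 tY=1.0432  stride 1/|dx|=1.0353 1/|dy|=3.8637
    cross x-line → (1,3), t=0.3313
    cross y-line → (1,4), t=1.0432
    cross x-line → (0,4), t=1.3666 (wall)
  → r_7 = 1.3666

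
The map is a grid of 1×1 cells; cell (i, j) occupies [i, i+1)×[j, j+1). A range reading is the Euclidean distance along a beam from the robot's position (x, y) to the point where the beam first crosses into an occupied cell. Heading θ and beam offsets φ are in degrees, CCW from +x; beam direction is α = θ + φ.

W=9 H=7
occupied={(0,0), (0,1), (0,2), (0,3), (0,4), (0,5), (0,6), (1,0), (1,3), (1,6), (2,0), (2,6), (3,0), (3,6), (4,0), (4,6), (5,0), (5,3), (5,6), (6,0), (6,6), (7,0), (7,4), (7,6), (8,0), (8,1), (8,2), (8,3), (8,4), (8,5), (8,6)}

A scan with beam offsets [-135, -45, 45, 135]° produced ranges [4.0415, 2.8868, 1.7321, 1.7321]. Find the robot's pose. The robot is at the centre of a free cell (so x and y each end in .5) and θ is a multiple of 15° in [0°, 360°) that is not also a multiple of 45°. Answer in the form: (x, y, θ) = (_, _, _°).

The pose lattice has 32·16 = 512 candidates. Test each by forward raycasting.
  (2.5, 5.5, 210°): beam 1 = 0.5176 ≠ 4.0415 ✗
  (3.5, 5.5, 165°): beam 1 = 1.0000 ≠ 4.0415 ✗
  (4.5, 4.5, 195°): beam 1 = 1.7321 ≠ 4.0415 ✗
  (3.5, 1.5, 210°): beam 1 = 4.6587 ≠ 4.0415 ✗
  …
  (3.5, 2.5, 255°): r_1=4.0415, r_2=2.8868, r_3=1.7321, r_4=1.7321 — all match ✓
Unique over the lattice → pose = (3.5, 2.5, 255°).

(x, y, θ) = (3.5, 2.5, 255°)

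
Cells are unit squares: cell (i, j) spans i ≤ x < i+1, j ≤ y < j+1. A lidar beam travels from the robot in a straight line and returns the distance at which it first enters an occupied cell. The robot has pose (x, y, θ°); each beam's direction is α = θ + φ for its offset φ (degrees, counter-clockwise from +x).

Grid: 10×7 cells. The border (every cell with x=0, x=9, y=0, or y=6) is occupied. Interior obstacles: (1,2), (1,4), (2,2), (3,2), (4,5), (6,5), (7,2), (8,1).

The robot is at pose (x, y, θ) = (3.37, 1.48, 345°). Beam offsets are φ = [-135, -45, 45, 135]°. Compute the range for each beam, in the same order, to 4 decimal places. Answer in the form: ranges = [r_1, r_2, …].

ranges = [0.9600, 0.5543, 6.5010, 0.6004]

beam 1: φ=-135°, α=210°
  dir = (cos 210°, sin 210°) = (-0.8660, -0.5000); from cell (3,1)
  next x-line at t=0.4272, next y-line at t=0.9600; Δt_x=1.1547, Δt_y=2.0000
    x: enter (2,1) at t=0.4272
    y: enter (2,0) at t=0.9600 ← occupied
  → r_1 = 0.9600
beam 2: φ=-45°, α=300°
  dir = (cos 300°, sin 300°) = (0.5000, -0.8660); from cell (3,1)
  next x-line at t=1.2600, next y-line at t=0.5543; Δt_x=2.0000, Δt_y=1.1547
    y: enter (3,0) at t=0.5543 ← occupied
  → r_2 = 0.5543
beam 3: φ=45°, α=30°
  dir = (cos 30°, sin 30°) = (0.8660, 0.5000); from cell (3,1)
  next x-line at t=0.7275, next y-line at t=1.0400; Δt_x=1.1547, Δt_y=2.0000
    x: enter (4,1) at t=0.7275
    y: enter (4,2) at t=1.0400
    x: enter (5,2) at t=1.8822
    x: enter (6,2) at t=3.0369
    y: enter (6,3) at t=3.0400
    x: enter (7,3) at t=4.1916
    y: enter (7,4) at t=5.0400
    x: enter (8,4) at t=5.3463
    x: enter (9,4) at t=6.5010 ← occupied
  → r_3 = 6.5010
beam 4: φ=135°, α=120°
  dir = (cos 120°, sin 120°) = (-0.5000, 0.8660); from cell (3,1)
  next x-line at t=0.7400, next y-line at t=0.6004; Δt_x=2.0000, Δt_y=1.1547
    y: enter (3,2) at t=0.6004 ← occupied
  → r_4 = 0.6004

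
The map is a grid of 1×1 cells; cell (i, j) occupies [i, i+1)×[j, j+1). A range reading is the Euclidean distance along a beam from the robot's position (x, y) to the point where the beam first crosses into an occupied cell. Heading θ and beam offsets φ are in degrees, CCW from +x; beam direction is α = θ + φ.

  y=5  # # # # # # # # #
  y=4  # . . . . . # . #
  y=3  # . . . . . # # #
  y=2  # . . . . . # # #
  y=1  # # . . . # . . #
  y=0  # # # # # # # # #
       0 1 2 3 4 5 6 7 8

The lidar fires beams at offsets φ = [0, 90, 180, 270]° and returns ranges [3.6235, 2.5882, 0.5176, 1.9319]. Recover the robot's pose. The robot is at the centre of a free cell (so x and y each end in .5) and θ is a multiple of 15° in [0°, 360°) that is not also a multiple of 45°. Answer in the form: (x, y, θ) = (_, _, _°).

Enumerate (i+0.5, j+0.5, θ) over the 21 free cells and 16 admissible headings. For each, cast all 4 beams and compare to the given ranges.
  (7.5, 1.5, 240°): beam 1 = 0.5774 ≠ 3.6235 ✗
  (2.5, 4.5, 75°): beam 1 = 0.5176 ≠ 3.6235 ✗
  (4.5, 1.5, 30°): beam 1 = 0.5774 ≠ 3.6235 ✗
  (5.5, 3.5, 30°): beam 1 = 0.5774 ≠ 3.6235 ✗
  …
  (3.5, 4.5, 255°): r_1=3.6235, r_2=2.5882, r_3=0.5176, r_4=1.9319 — all match ✓
No second candidate reproduces the full scan.

(x, y, θ) = (3.5, 4.5, 255°)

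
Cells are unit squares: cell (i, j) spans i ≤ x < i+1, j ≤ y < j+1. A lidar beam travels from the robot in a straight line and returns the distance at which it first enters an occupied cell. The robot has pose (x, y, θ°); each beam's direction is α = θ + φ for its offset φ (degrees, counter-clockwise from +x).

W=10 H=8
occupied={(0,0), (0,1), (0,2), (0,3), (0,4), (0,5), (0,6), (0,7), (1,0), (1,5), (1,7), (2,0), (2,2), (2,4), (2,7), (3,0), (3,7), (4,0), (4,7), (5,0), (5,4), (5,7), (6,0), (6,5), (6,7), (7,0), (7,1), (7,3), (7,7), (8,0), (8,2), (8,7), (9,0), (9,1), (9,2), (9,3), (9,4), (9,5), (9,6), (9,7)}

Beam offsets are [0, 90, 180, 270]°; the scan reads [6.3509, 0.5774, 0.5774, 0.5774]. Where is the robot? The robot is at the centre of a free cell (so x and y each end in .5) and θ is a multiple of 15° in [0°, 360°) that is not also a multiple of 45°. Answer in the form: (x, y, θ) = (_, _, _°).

Candidates: 40 free-cell centres × 16 headings = 640 poses. Raycast each; keep the one whose scan matches to 4 dp.
  (6.5, 4.5, 330°): beam 1 = 1.0000 ≠ 6.3509 ✗
  (6.5, 3.5, 30°): beam 1 = 0.5774 ≠ 6.3509 ✗
  (8.5, 1.5, 285°): beam 1 = 0.5176 ≠ 6.3509 ✗
  (2.5, 3.5, 60°): beam 1 = 0.5774 ≠ 6.3509 ✗
  …
  (7.5, 2.5, 150°): r_1=6.3509, r_2=0.5774, r_3=0.5774, r_4=0.5774 — all match ✓
No second candidate reproduces the full scan.

(x, y, θ) = (7.5, 2.5, 150°)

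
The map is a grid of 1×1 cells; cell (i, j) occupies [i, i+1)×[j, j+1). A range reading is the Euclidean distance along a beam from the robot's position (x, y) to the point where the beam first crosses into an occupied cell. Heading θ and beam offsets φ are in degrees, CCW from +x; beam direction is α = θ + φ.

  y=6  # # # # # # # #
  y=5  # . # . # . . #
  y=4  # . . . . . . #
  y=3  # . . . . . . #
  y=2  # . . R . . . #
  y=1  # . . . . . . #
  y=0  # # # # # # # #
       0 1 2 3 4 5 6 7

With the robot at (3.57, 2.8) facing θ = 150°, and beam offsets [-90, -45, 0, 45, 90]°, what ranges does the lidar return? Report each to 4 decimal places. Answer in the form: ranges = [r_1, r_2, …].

ranges = [2.5403, 2.2776, 2.9676, 2.6607, 2.0785]

beam 1: φ=-90°, α=60°
  d=(0.5000,0.8660)  start (3,2)  tX=0.8600 tY=0.2309  stride 1/|dx|=2.0000 1/|dy|=1.1547
    cross y-line → (3,3), t=0.2309
    cross x-line → (4,3), t=0.8600
    cross y-line → (4,4), t=1.3856
    cross y-line → (4,5), t=2.5403 (wall)
  → r_1 = 2.5403
beam 2: φ=-45°, α=105°
  d=(-0.2588,0.9659)  start (3,2)  tX=2.2023 tY=0.2071  stride 1/|dx|=3.8637 1/|dy|=1.0353
    cross y-line → (3,3), t=0.2071
    cross y-line → (3,4), t=1.2423
    cross x-line → (2,4), t=2.2023
    cross y-line → (2,5), t=2.2776 (wall)
  → r_2 = 2.2776
beam 3: φ=0°, α=150°
  d=(-0.8660,0.5000)  start (3,2)  tX=0.6582 tY=0.4000  stride 1/|dx|=1.1547 1/|dy|=2.0000
    cross y-line → (3,3), t=0.4000
    cross x-line → (2,3), t=0.6582
    cross x-line → (1,3), t=1.8129
    cross y-line → (1,4), t=2.4000
    cross x-line → (0,4), t=2.9676 (wall)
  → r_3 = 2.9676
beam 4: φ=45°, α=195°
  d=(-0.9659,-0.2588)  start (3,2)  tX=0.5901 tY=3.0910  stride 1/|dx|=1.0353 1/|dy|=3.8637
    cross x-line → (2,2), t=0.5901
    cross x-line → (1,2), t=1.6254
    cross x-line → (0,2), t=2.6607 (wall)
  → r_4 = 2.6607
beam 5: φ=90°, α=240°
  d=(-0.5000,-0.8660)  start (3,2)  tX=1.1400 tY=0.9238  stride 1/|dx|=2.0000 1/|dy|=1.1547
    cross y-line → (3,1), t=0.9238
    cross x-line → (2,1), t=1.1400
    cross y-line → (2,0), t=2.0785 (wall)
  → r_5 = 2.0785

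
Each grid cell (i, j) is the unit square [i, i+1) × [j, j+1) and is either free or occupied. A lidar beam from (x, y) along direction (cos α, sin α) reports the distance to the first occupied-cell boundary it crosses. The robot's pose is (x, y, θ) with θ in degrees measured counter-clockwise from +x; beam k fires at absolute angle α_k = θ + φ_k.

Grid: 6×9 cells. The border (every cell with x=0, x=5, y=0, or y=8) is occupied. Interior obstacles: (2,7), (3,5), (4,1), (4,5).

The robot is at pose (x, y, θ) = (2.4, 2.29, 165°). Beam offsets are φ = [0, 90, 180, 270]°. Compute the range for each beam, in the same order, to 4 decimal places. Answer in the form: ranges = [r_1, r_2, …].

ranges = [1.4494, 1.3355, 1.6564, 2.8056]

beam 1: φ=0°, α=165°
  cosα=-0.9659 sinα=0.2588 | (2,2) | tMaxX 0.4141 tMaxY 2.7432 | tΔX 1.0353 tΔY 3.8637
    t=0.4141 [x] (1,2)
    t=1.4494 [x] (0,2) — stop
  → r_1 = 1.4494
beam 2: φ=90°, α=255°
  cosα=-0.2588 sinα=-0.9659 | (2,2) | tMaxX 1.5455 tMaxY 0.3002 | tΔX 3.8637 tΔY 1.0353
    t=0.3002 [y] (2,1)
    t=1.3355 [y] (2,0) — stop
  → r_2 = 1.3355
beam 3: φ=180°, α=345°
  cosα=0.9659 sinα=-0.2588 | (2,2) | tMaxX 0.6212 tMaxY 1.1205 | tΔX 1.0353 tΔY 3.8637
    t=0.6212 [x] (3,2)
    t=1.1205 [y] (3,1)
    t=1.6564 [x] (4,1) — stop
  → r_3 = 1.6564
beam 4: φ=270°, α=75°
  cosα=0.2588 sinα=0.9659 | (2,2) | tMaxX 2.3182 tMaxY 0.7350 | tΔX 3.8637 tΔY 1.0353
    t=0.7350 [y] (2,3)
    t=1.7703 [y] (2,4)
    t=2.3182 [x] (3,4)
    t=2.8056 [y] (3,5) — stop
  → r_4 = 2.8056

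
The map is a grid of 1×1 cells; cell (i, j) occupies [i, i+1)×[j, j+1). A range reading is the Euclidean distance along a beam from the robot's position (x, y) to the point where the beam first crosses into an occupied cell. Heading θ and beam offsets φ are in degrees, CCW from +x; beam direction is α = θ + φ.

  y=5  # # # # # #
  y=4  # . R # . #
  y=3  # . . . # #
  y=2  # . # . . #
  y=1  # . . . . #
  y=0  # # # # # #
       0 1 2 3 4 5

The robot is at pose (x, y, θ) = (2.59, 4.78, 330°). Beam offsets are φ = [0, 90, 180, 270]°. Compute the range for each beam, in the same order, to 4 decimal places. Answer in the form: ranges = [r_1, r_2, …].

beam 1: φ=0°, α=330°
  direction (0.8660, -0.5000); cell (2,4); t to first gridline: x 0.4734, y 1.5600 (then +1.1547 / +2.0000)
    (3,4) via x @ 0.4734  # hit
  → r_1 = 0.4734
beam 2: φ=90°, α=60°
  direction (0.5000, 0.8660); cell (2,4); t to first gridline: x 0.8200, y 0.2540 (then +2.0000 / +1.1547)
    (2,5) via y @ 0.2540  # hit
  → r_2 = 0.2540
beam 3: φ=180°, α=150°
  direction (-0.8660, 0.5000); cell (2,4); t to first gridline: x 0.6813, y 0.4400 (then +1.1547 / +2.0000)
    (2,5) via y @ 0.4400  # hit
  → r_3 = 0.4400
beam 4: φ=270°, α=240°
  direction (-0.5000, -0.8660); cell (2,4); t to first gridline: x 1.1800, y 0.9007 (then +2.0000 / +1.1547)
    (2,3) via y @ 0.9007
    (1,3) via x @ 1.1800
    (1,2) via y @ 2.0554
    (0,2) via x @ 3.1800  # hit
  → r_4 = 3.1800

ranges = [0.4734, 0.2540, 0.4400, 3.1800]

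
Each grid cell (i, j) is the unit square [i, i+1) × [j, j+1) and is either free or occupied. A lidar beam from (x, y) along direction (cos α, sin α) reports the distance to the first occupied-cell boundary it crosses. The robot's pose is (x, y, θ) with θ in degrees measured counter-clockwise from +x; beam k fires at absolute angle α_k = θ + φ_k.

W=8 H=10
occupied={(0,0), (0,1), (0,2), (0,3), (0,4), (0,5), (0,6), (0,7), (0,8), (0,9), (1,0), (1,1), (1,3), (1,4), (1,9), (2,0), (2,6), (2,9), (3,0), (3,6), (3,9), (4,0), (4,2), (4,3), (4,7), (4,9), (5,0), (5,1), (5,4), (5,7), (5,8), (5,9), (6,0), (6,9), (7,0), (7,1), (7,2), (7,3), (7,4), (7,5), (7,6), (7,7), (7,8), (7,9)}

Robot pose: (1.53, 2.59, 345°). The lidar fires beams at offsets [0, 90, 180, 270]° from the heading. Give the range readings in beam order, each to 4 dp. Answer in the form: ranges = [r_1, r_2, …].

beam 1: φ=0°, α=345°
  d=(0.9659,-0.2588)  start (1,2)  tX=0.4866 tY=2.2796  stride 1/|dx|=1.0353 1/|dy|=3.8637
    cross x-line → (2,2), t=0.4866
    cross x-line → (3,2), t=1.5219
    cross y-line → (3,1), t=2.2796
    cross x-line → (4,1), t=2.5571
    cross x-line → (5,1), t=3.5924 (wall)
  → r_1 = 3.5924
beam 2: φ=90°, α=75°
  d=(0.2588,0.9659)  start (1,2)  tX=1.8159 tY=0.4245  stride 1/|dx|=3.8637 1/|dy|=1.0353
    cross y-line → (1,3), t=0.4245 (wall)
  → r_2 = 0.4245
beam 3: φ=180°, α=165°
  d=(-0.9659,0.2588)  start (1,2)  tX=0.5487 tY=1.5841  stride 1/|dx|=1.0353 1/|dy|=3.8637
    cross x-line → (0,2), t=0.5487 (wall)
  → r_3 = 0.5487
beam 4: φ=270°, α=255°
  d=(-0.2588,-0.9659)  start (1,2)  tX=2.0478 tY=0.6108  stride 1/|dx|=3.8637 1/|dy|=1.0353
    cross y-line → (1,1), t=0.6108 (wall)
  → r_4 = 0.6108

ranges = [3.5924, 0.4245, 0.5487, 0.6108]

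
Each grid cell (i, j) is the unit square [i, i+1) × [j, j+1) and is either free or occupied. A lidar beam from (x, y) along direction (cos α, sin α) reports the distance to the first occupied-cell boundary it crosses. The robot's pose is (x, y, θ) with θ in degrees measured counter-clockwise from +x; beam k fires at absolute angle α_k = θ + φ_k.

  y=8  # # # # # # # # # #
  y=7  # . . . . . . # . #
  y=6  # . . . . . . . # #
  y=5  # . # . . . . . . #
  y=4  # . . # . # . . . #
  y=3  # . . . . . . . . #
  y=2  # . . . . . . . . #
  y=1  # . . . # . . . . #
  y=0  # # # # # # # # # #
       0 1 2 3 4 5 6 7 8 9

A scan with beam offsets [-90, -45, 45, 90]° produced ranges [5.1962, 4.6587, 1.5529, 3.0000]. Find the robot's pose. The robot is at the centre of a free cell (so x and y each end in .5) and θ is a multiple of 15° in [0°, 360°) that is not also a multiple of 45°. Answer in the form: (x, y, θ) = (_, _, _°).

The pose lattice has 50·16 = 800 candidates. Test each by forward raycasting.
  (1.5, 6.5, 15°): beam 1 = 5.6940 ≠ 5.1962 ✗
  (6.5, 6.5, 285°): beam 1 = 3.6235 ≠ 5.1962 ✗
  (2.5, 2.5, 75°): beam 1 = 1.9319 ≠ 5.1962 ✗
  …
  (5.5, 2.5, 240°): r_1=5.1962, r_2=4.6587, r_3=1.5529, r_4=3.0000 — all match ✓
Only this pose fits every beam.

(x, y, θ) = (5.5, 2.5, 240°)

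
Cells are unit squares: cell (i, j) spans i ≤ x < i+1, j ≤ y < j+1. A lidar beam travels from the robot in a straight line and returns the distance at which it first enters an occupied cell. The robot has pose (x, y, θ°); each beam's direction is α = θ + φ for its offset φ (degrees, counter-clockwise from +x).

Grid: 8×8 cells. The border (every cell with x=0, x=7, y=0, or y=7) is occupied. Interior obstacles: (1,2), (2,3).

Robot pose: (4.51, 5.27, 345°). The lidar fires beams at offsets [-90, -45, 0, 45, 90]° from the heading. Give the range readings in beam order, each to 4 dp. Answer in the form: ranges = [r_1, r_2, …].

beam 1: φ=-90°, α=255°
  direction (-0.2588, -0.9659); cell (4,5); t to first gridline: x 1.9705, y 0.2795 (then +3.8637 / +1.0353)
    (4,4) via y @ 0.2795
    (4,3) via y @ 1.3148
    (3,3) via x @ 1.9705
    (3,2) via y @ 2.3501
    (3,1) via y @ 3.3854
    (3,0) via y @ 4.4206  # hit
  → r_1 = 4.4206
beam 2: φ=-45°, α=300°
  direction (0.5000, -0.8660); cell (4,5); t to first gridline: x 0.9800, y 0.3118 (then +2.0000 / +1.1547)
    (4,4) via y @ 0.3118
    (5,4) via x @ 0.9800
    (5,3) via y @ 1.4665
    (5,2) via y @ 2.6212
    (6,2) via x @ 2.9800
    (6,1) via y @ 3.7759
    (6,0) via y @ 4.9306  # hit
  → r_2 = 4.9306
beam 3: φ=0°, α=345°
  direction (0.9659, -0.2588); cell (4,5); t to first gridline: x 0.5073, y 1.0432 (then +1.0353 / +3.8637)
    (5,5) via x @ 0.5073
    (5,4) via y @ 1.0432
    (6,4) via x @ 1.5426
    (7,4) via x @ 2.5778  # hit
  → r_3 = 2.5778
beam 4: φ=45°, α=30°
  direction (0.8660, 0.5000); cell (4,5); t to first gridline: x 0.5658, y 1.4600 (then +1.1547 / +2.0000)
    (5,5) via x @ 0.5658
    (5,6) via y @ 1.4600
    (6,6) via x @ 1.7205
    (7,6) via x @ 2.8752  # hit
  → r_4 = 2.8752
beam 5: φ=90°, α=75°
  direction (0.2588, 0.9659); cell (4,5); t to first gridline: x 1.8932, y 0.7558 (then +3.8637 / +1.0353)
    (4,6) via y @ 0.7558
    (4,7) via y @ 1.7910  # hit
  → r_5 = 1.7910

ranges = [4.4206, 4.9306, 2.5778, 2.8752, 1.7910]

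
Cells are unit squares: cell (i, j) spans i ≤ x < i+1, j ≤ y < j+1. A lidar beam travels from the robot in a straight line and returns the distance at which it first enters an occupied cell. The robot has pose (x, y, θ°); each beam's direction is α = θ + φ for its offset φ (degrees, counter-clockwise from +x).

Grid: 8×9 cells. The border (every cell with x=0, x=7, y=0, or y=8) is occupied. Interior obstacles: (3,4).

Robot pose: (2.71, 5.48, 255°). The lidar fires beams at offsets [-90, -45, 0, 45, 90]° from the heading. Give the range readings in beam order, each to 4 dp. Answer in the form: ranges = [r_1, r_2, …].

beam 1: φ=-90°, α=165°
  cosα=-0.9659 sinα=0.2588 | (2,5) | tMaxX 0.7350 tMaxY 2.0091 | tΔX 1.0353 tΔY 3.8637
    t=0.7350 [x] (1,5)
    t=1.7703 [x] (0,5) — stop
  → r_1 = 1.7703
beam 2: φ=-45°, α=210°
  cosα=-0.8660 sinα=-0.5000 | (2,5) | tMaxX 0.8198 tMaxY 0.9600 | tΔX 1.1547 tΔY 2.0000
    t=0.8198 [x] (1,5)
    t=0.9600 [y] (1,4)
    t=1.9745 [x] (0,4) — stop
  → r_2 = 1.9745
beam 3: φ=0°, α=255°
  cosα=-0.2588 sinα=-0.9659 | (2,5) | tMaxX 2.7432 tMaxY 0.4969 | tΔX 3.8637 tΔY 1.0353
    t=0.4969 [y] (2,4)
    t=1.5322 [y] (2,3)
    t=2.5675 [y] (2,2)
    t=2.7432 [x] (1,2)
    t=3.6028 [y] (1,1)
    t=4.6380 [y] (1,0) — stop
  → r_3 = 4.6380
beam 4: φ=45°, α=300°
  cosα=0.5000 sinα=-0.8660 | (2,5) | tMaxX 0.5800 tMaxY 0.5543 | tΔX 2.0000 tΔY 1.1547
    t=0.5543 [y] (2,4)
    t=0.5800 [x] (3,4) — stop
  → r_4 = 0.5800
beam 5: φ=90°, α=345°
  cosα=0.9659 sinα=-0.2588 | (2,5) | tMaxX 0.3002 tMaxY 1.8546 | tΔX 1.0353 tΔY 3.8637
    t=0.3002 [x] (3,5)
    t=1.3355 [x] (4,5)
    t=1.8546 [y] (4,4)
    t=2.3708 [x] (5,4)
    t=3.4061 [x] (6,4)
    t=4.4413 [x] (7,4) — stop
  → r_5 = 4.4413

ranges = [1.7703, 1.9745, 4.6380, 0.5800, 4.4413]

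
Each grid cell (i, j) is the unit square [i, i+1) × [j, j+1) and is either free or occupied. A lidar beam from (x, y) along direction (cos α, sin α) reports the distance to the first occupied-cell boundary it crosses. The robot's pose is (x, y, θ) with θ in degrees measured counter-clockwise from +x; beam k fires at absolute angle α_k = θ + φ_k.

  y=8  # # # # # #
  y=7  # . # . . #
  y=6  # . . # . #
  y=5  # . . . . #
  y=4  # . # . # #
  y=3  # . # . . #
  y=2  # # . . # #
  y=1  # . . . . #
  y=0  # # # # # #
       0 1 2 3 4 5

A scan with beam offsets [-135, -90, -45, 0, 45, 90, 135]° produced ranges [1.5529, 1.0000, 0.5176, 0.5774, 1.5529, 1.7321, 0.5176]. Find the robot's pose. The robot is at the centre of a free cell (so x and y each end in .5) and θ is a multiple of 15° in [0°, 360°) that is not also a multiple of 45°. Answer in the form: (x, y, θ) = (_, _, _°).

(x, y, θ) = (4.5, 6.5, 30°)

The pose lattice has 21·16 = 336 candidates. Test each by forward raycasting.
  (1.5, 3.5, 210°): beam 1 = 3.6235 ≠ 1.5529 ✗
  (2.5, 6.5, 255°): beam 1 = 0.5774 ≠ 1.5529 ✗
  (1.5, 1.5, 150°): beam 1 = 2.5882 ≠ 1.5529 ✗
  …
  (4.5, 6.5, 30°): r_1=1.5529, r_2=1.0000, r_3=0.5176, r_4=0.5774, r_5=1.5529, r_6=1.7321, r_7=0.5176 — all match ✓
No second candidate reproduces the full scan.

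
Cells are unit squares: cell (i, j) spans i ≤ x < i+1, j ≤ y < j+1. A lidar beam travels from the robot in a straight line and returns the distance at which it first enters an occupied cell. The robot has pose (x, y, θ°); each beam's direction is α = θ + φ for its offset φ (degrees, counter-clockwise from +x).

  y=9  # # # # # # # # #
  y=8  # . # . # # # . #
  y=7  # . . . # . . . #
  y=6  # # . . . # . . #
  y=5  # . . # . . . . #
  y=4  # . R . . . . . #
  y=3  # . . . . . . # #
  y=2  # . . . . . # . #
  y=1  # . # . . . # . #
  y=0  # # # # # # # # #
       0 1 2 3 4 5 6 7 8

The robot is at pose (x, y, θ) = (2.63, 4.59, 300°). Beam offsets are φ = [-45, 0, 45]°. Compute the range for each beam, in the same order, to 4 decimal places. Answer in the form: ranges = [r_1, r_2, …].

ranges = [3.7166, 4.1454, 4.5242]

beam 1: φ=-45°, α=255°
  dir = (cos 255°, sin 255°) = (-0.2588, -0.9659); from cell (2,4)
  next x-line at t=2.4341, next y-line at t=0.6108; Δt_x=3.8637, Δt_y=1.0353
    y: enter (2,3) at t=0.6108
    y: enter (2,2) at t=1.6461
    x: enter (1,2) at t=2.4341
    y: enter (1,1) at t=2.6814
    y: enter (1,0) at t=3.7166 ← occupied
  → r_1 = 3.7166
beam 2: φ=0°, α=300°
  dir = (cos 300°, sin 300°) = (0.5000, -0.8660); from cell (2,4)
  next x-line at t=0.7400, next y-line at t=0.6813; Δt_x=2.0000, Δt_y=1.1547
    y: enter (2,3) at t=0.6813
    x: enter (3,3) at t=0.7400
    y: enter (3,2) at t=1.8360
    x: enter (4,2) at t=2.7400
    y: enter (4,1) at t=2.9907
    y: enter (4,0) at t=4.1454 ← occupied
  → r_2 = 4.1454
beam 3: φ=45°, α=345°
  dir = (cos 345°, sin 345°) = (0.9659, -0.2588); from cell (2,4)
  next x-line at t=0.3831, next y-line at t=2.2796; Δt_x=1.0353, Δt_y=3.8637
    x: enter (3,4) at t=0.3831
    x: enter (4,4) at t=1.4183
    y: enter (4,3) at t=2.2796
    x: enter (5,3) at t=2.4536
    x: enter (6,3) at t=3.4889
    x: enter (7,3) at t=4.5242 ← occupied
  → r_3 = 4.5242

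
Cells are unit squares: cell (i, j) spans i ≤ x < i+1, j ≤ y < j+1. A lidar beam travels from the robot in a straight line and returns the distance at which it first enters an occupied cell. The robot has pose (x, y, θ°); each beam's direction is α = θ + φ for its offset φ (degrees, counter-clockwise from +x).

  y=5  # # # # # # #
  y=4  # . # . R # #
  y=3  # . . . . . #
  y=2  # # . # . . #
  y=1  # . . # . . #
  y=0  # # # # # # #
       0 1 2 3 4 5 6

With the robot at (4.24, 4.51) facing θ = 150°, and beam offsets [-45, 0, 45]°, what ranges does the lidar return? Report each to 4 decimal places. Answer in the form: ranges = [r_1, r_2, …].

beam 1: φ=-45°, α=105°
  d=(-0.2588,0.9659)  start (4,4)  tX=0.9273 tY=0.5073  stride 1/|dx|=3.8637 1/|dy|=1.0353
    cross y-line → (4,5), t=0.5073 (wall)
  → r_1 = 0.5073
beam 2: φ=0°, α=150°
  d=(-0.8660,0.5000)  start (4,4)  tX=0.2771 tY=0.9800  stride 1/|dx|=1.1547 1/|dy|=2.0000
    cross x-line → (3,4), t=0.2771
    cross y-line → (3,5), t=0.9800 (wall)
  → r_2 = 0.9800
beam 3: φ=45°, α=195°
  d=(-0.9659,-0.2588)  start (4,4)  tX=0.2485 tY=1.9705  stride 1/|dx|=1.0353 1/|dy|=3.8637
    cross x-line → (3,4), t=0.2485
    cross x-line → (2,4), t=1.2837 (wall)
  → r_3 = 1.2837

ranges = [0.5073, 0.9800, 1.2837]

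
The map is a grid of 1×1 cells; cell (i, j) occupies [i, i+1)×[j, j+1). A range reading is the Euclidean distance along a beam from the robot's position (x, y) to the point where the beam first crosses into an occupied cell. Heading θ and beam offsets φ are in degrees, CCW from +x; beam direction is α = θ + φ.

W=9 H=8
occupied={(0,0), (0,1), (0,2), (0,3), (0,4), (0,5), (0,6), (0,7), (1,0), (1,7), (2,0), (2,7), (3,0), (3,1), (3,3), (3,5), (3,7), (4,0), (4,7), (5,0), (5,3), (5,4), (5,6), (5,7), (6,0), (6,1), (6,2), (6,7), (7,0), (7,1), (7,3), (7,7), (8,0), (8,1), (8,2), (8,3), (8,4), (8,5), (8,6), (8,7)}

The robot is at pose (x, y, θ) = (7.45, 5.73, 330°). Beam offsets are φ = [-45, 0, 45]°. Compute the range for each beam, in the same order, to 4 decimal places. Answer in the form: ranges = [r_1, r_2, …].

ranges = [1.7910, 0.6351, 0.5694]

beam 1: φ=-45°, α=285°
  d=(0.2588,-0.9659)  start (7,5)  tX=2.1250 tY=0.7558  stride 1/|dx|=3.8637 1/|dy|=1.0353
    cross y-line → (7,4), t=0.7558
    cross y-line → (7,3), t=1.7910 (wall)
  → r_1 = 1.7910
beam 2: φ=0°, α=330°
  d=(0.8660,-0.5000)  start (7,5)  tX=0.6351 tY=1.4600  stride 1/|dx|=1.1547 1/|dy|=2.0000
    cross x-line → (8,5), t=0.6351 (wall)
  → r_2 = 0.6351
beam 3: φ=45°, α=15°
  d=(0.9659,0.2588)  start (7,5)  tX=0.5694 tY=1.0432  stride 1/|dx|=1.0353 1/|dy|=3.8637
    cross x-line → (8,5), t=0.5694 (wall)
  → r_3 = 0.5694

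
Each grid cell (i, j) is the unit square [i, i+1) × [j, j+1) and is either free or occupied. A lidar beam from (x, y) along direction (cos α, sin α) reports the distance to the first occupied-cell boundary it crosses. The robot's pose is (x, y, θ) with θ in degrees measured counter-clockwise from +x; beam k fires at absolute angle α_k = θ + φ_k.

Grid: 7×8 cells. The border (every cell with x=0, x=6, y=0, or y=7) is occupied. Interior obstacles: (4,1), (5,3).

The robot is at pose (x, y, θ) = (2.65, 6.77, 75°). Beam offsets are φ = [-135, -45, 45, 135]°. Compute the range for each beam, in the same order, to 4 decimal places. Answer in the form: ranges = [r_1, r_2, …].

ranges = [6.6626, 0.4600, 0.2656, 1.9053]

beam 1: φ=-135°, α=300°
  direction (0.5000, -0.8660); cell (2,6); t to first gridline: x 0.7000, y 0.8891 (then +2.0000 / +1.1547)
    (3,6) via x @ 0.7000
    (3,5) via y @ 0.8891
    (3,4) via y @ 2.0438
    (4,4) via x @ 2.7000
    (4,3) via y @ 3.1985
    (4,2) via y @ 4.3532
    (5,2) via x @ 4.7000
    (5,1) via y @ 5.5079
    (5,0) via y @ 6.6626  # hit
  → r_1 = 6.6626
beam 2: φ=-45°, α=30°
  direction (0.8660, 0.5000); cell (2,6); t to first gridline: x 0.4041, y 0.4600 (then +1.1547 / +2.0000)
    (3,6) via x @ 0.4041
    (3,7) via y @ 0.4600  # hit
  → r_2 = 0.4600
beam 3: φ=45°, α=120°
  direction (-0.5000, 0.8660); cell (2,6); t to first gridline: x 1.3000, y 0.2656 (then +2.0000 / +1.1547)
    (2,7) via y @ 0.2656  # hit
  → r_3 = 0.2656
beam 4: φ=135°, α=210°
  direction (-0.8660, -0.5000); cell (2,6); t to first gridline: x 0.7506, y 1.5400 (then +1.1547 / +2.0000)
    (1,6) via x @ 0.7506
    (1,5) via y @ 1.5400
    (0,5) via x @ 1.9053  # hit
  → r_4 = 1.9053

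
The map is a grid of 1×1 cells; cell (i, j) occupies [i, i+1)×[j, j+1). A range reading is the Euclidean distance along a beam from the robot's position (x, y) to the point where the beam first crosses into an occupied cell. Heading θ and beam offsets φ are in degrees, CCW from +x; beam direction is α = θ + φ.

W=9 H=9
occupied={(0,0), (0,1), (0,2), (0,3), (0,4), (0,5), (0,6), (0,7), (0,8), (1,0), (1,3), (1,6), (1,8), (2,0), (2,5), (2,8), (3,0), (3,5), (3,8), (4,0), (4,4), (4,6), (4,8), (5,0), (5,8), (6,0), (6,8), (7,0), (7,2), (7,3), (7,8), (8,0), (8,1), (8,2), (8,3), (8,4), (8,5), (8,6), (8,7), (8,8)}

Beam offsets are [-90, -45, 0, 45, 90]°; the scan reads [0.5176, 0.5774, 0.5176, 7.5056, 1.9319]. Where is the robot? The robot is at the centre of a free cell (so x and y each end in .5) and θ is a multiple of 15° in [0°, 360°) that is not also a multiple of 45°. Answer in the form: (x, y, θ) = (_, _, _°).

The pose lattice has 41·16 = 656 candidates. Test each by forward raycasting.
  (4.5, 7.5, 345°): beam 3 = 3.6235 ≠ 0.5176 ✗
  (5.5, 7.5, 330°): beam 1 = 1.0000 ≠ 0.5176 ✗
  (4.5, 1.5, 30°): beam 1 = 0.5774 ≠ 0.5176 ✗
  (3.5, 2.5, 195°): beam 1 = 2.5882 ≠ 0.5176 ✗
  (1.5, 1.5, 105°): beam 1 = 5.6940 ≠ 0.5176 ✗
  …
  (7.5, 1.5, 105°): r_1=0.5176, r_2=0.5774, r_3=0.5176, r_4=7.5056, r_5=1.9319 — all match ✓
Only this pose fits every beam.

(x, y, θ) = (7.5, 1.5, 105°)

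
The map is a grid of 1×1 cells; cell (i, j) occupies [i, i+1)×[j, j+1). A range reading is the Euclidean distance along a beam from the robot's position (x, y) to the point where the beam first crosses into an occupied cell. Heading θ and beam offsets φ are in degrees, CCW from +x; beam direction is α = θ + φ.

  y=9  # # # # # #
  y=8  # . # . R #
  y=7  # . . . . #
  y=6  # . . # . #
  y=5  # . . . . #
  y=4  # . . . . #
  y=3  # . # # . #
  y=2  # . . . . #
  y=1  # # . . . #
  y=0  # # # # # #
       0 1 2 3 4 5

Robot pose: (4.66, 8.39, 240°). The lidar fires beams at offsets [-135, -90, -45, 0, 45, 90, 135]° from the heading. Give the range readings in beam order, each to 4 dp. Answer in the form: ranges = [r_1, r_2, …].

ranges = [0.6315, 1.2200, 3.7891, 1.6050, 1.3137, 0.3926, 0.3520]

beam 1: φ=-135°, α=105°
  cosα=-0.2588 sinα=0.9659 | (4,8) | tMaxX 2.5500 tMaxY 0.6315 | tΔX 3.8637 tΔY 1.0353
    t=0.6315 [y] (4,9) — stop
  → r_1 = 0.6315
beam 2: φ=-90°, α=150°
  cosα=-0.8660 sinα=0.5000 | (4,8) | tMaxX 0.7621 tMaxY 1.2200 | tΔX 1.1547 tΔY 2.0000
    t=0.7621 [x] (3,8)
    t=1.2200 [y] (3,9) — stop
  → r_2 = 1.2200
beam 3: φ=-45°, α=195°
  cosα=-0.9659 sinα=-0.2588 | (4,8) | tMaxX 0.6833 tMaxY 1.5068 | tΔX 1.0353 tΔY 3.8637
    t=0.6833 [x] (3,8)
    t=1.5068 [y] (3,7)
    t=1.7186 [x] (2,7)
    t=2.7538 [x] (1,7)
    t=3.7891 [x] (0,7) — stop
  → r_3 = 3.7891
beam 4: φ=0°, α=240°
  cosα=-0.5000 sinα=-0.8660 | (4,8) | tMaxX 1.3200 tMaxY 0.4503 | tΔX 2.0000 tΔY 1.1547
    t=0.4503 [y] (4,7)
    t=1.3200 [x] (3,7)
    t=1.6050 [y] (3,6) — stop
  → r_4 = 1.6050
beam 5: φ=45°, α=285°
  cosα=0.2588 sinα=-0.9659 | (4,8) | tMaxX 1.3137 tMaxY 0.4038 | tΔX 3.8637 tΔY 1.0353
    t=0.4038 [y] (4,7)
    t=1.3137 [x] (5,7) — stop
  → r_5 = 1.3137
beam 6: φ=90°, α=330°
  cosα=0.8660 sinα=-0.5000 | (4,8) | tMaxX 0.3926 tMaxY 0.7800 | tΔX 1.1547 tΔY 2.0000
    t=0.3926 [x] (5,8) — stop
  → r_6 = 0.3926
beam 7: φ=135°, α=15°
  cosα=0.9659 sinα=0.2588 | (4,8) | tMaxX 0.3520 tMaxY 2.3569 | tΔX 1.0353 tΔY 3.8637
    t=0.3520 [x] (5,8) — stop
  → r_7 = 0.3520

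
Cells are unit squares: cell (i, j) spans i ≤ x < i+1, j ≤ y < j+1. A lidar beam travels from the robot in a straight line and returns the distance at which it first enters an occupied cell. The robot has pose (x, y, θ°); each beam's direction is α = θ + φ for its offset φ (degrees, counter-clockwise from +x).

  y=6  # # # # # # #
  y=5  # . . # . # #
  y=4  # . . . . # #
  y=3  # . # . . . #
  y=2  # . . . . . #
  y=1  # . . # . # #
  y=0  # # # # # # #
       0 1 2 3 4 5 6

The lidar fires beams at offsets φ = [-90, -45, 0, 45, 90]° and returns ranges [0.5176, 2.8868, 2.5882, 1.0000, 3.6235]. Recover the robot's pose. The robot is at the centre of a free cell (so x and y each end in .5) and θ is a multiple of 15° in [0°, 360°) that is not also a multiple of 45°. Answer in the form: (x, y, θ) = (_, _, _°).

(x, y, θ) = (3.5, 4.5, 195°)

Enumerate (i+0.5, j+0.5, θ) over the 19 free cells and 16 admissible headings. For each, cast all 5 beams and compare to the given ranges.
  (1.5, 1.5, 105°): beam 1 = 1.5529 ≠ 0.5176 ✗
  (4.5, 2.5, 330°): beam 1 = 1.0000 ≠ 0.5176 ✗
  (4.5, 2.5, 15°): beam 1 = 1.5529 ≠ 0.5176 ✗
  (4.5, 4.5, 150°): beam 1 = 1.0000 ≠ 0.5176 ✗
  …
  (3.5, 4.5, 195°): r_1=0.5176, r_2=2.8868, r_3=2.5882, r_4=1.0000, r_5=3.6235 — all match ✓
No second candidate reproduces the full scan.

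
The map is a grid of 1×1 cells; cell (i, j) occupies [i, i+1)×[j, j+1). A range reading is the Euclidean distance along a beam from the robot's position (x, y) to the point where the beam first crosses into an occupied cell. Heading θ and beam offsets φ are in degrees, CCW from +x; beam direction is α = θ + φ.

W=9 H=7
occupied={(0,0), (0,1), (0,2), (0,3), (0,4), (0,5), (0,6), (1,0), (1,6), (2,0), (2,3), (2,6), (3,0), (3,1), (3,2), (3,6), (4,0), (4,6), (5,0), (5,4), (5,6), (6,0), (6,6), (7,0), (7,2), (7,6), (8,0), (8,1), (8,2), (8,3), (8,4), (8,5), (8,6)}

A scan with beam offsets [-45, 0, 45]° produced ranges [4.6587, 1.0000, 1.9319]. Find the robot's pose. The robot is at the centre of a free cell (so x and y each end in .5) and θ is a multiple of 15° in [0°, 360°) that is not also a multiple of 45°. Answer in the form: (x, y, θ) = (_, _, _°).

(x, y, θ) = (4.5, 5.5, 330°)

Enumerate (i+0.5, j+0.5, θ) over the 30 free cells and 16 admissible headings. For each, cast all 3 beams and compare to the given ranges.
  (3.5, 3.5, 30°): beam 1 = 3.6235 ≠ 4.6587 ✗
  (2.5, 2.5, 255°): beam 1 = 1.7321 ≠ 4.6587 ✗
  (3.5, 3.5, 285°): beam 1 = 0.5774 ≠ 4.6587 ✗
  (4.5, 4.5, 330°): beam 1 = 3.6235 ≠ 4.6587 ✗
  …
  (4.5, 5.5, 330°): r_1=4.6587, r_2=1.0000, r_3=1.9319 — all match ✓
Unique over the lattice → pose = (4.5, 5.5, 330°).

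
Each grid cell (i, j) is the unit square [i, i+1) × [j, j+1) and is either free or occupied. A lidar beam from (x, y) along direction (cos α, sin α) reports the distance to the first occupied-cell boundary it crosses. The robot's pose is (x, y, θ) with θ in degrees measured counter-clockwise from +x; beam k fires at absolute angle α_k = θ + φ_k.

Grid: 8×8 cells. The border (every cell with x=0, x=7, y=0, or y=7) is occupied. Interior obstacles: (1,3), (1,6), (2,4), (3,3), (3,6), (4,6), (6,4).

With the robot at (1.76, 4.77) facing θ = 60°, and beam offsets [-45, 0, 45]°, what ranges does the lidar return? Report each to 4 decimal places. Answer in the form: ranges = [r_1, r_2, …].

beam 1: φ=-45°, α=15°
  direction (0.9659, 0.2588); cell (1,4); t to first gridline: x 0.2485, y 0.8887 (then +1.0353 / +3.8637)
    (2,4) via x @ 0.2485  # hit
  → r_1 = 0.2485
beam 2: φ=0°, α=60°
  direction (0.5000, 0.8660); cell (1,4); t to first gridline: x 0.4800, y 0.2656 (then +2.0000 / +1.1547)
    (1,5) via y @ 0.2656
    (2,5) via x @ 0.4800
    (2,6) via y @ 1.4203
    (3,6) via x @ 2.4800  # hit
  → r_2 = 2.4800
beam 3: φ=45°, α=105°
  direction (-0.2588, 0.9659); cell (1,4); t to first gridline: x 2.9364, y 0.2381 (then +3.8637 / +1.0353)
    (1,5) via y @ 0.2381
    (1,6) via y @ 1.2734  # hit
  → r_3 = 1.2734

ranges = [0.2485, 2.4800, 1.2734]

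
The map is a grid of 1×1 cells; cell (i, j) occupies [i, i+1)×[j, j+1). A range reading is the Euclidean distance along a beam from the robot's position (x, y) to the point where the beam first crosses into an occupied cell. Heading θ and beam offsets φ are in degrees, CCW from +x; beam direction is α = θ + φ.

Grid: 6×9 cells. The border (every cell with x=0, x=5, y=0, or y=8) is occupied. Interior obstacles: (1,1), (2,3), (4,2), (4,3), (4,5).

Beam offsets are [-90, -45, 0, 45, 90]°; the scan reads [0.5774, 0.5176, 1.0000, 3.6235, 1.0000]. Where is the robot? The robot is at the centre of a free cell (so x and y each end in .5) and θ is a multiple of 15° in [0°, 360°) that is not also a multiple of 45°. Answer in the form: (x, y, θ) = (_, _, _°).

(x, y, θ) = (1.5, 4.5, 240°)

Enumerate (i+0.5, j+0.5, θ) over the 23 free cells and 16 admissible headings. For each, cast all 5 beams and compare to the given ranges.
  (3.5, 3.5, 15°): beam 1 = 2.5882 ≠ 0.5774 ✗
  (2.5, 4.5, 345°): beam 1 = 0.5176 ≠ 0.5774 ✗
  (1.5, 3.5, 75°): beam 1 = 0.5176 ≠ 0.5774 ✗
  (3.5, 7.5, 240°): beam 1 = 1.0000 ≠ 0.5774 ✗
  …
  (1.5, 4.5, 240°): r_1=0.5774, r_2=0.5176, r_3=1.0000, r_4=3.6235, r_5=1.0000 — all match ✓
Only this pose fits every beam.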